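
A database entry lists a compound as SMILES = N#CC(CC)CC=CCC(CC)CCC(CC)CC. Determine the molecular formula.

Walk through each heavy atom and fill implicit hydrogens from standard valence (C 4, N 3, O 2, S 2, halogen 1):
  atom 1: N, bond orders sum to 3 (valence 3) → 0 H
  atom 2: C, bond orders sum to 4 (valence 4) → 0 H
  atom 3: C, bond orders sum to 3 (valence 4) → 1 H
  atom 4: C, bond orders sum to 2 (valence 4) → 2 H
  atom 5: C, bond orders sum to 1 (valence 4) → 3 H
  atom 6: C, bond orders sum to 2 (valence 4) → 2 H
  atom 7: C, bond orders sum to 3 (valence 4) → 1 H
  atom 8: C, bond orders sum to 3 (valence 4) → 1 H
  atom 9: C, bond orders sum to 2 (valence 4) → 2 H
  atom 10: C, bond orders sum to 3 (valence 4) → 1 H
  atom 11: C, bond orders sum to 2 (valence 4) → 2 H
  atom 12: C, bond orders sum to 1 (valence 4) → 3 H
  atom 13: C, bond orders sum to 2 (valence 4) → 2 H
  atom 14: C, bond orders sum to 2 (valence 4) → 2 H
  atom 15: C, bond orders sum to 3 (valence 4) → 1 H
  atom 16: C, bond orders sum to 2 (valence 4) → 2 H
  atom 17: C, bond orders sum to 1 (valence 4) → 3 H
  atom 18: C, bond orders sum to 2 (valence 4) → 2 H
  atom 19: C, bond orders sum to 1 (valence 4) → 3 H
Totals → C:18, H:33, N:1.
In Hill order: C18H33N.

C18H33N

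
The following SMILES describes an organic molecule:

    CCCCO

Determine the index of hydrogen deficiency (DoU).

Degree of unsaturation = (number of rings) + (number of π bonds).
Ring closures in the SMILES: 0.
π bonds: none → 0 DoU from unsaturation.
Total DoU = 0 + 0 = 0.

0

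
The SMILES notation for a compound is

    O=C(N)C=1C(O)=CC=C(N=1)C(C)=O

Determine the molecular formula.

Walk through each heavy atom and fill implicit hydrogens from standard valence (C 4, N 3, O 2, S 2, halogen 1):
  atom 1: O, bond orders sum to 2 (valence 2) → 0 H
  atom 2: C, bond orders sum to 4 (valence 4) → 0 H
  atom 3: N, bond orders sum to 1 (valence 3) → 2 H
  atom 4: C, bond orders sum to 4 (valence 4) → 0 H
  atom 5: C, bond orders sum to 4 (valence 4) → 0 H
  atom 6: O, bond orders sum to 1 (valence 2) → 1 H
  atom 7: C, bond orders sum to 3 (valence 4) → 1 H
  atom 8: C, bond orders sum to 3 (valence 4) → 1 H
  atom 9: C, bond orders sum to 4 (valence 4) → 0 H
  atom 10: N, bond orders sum to 3 (valence 3) → 0 H
  atom 11: C, bond orders sum to 4 (valence 4) → 0 H
  atom 12: C, bond orders sum to 1 (valence 4) → 3 H
  atom 13: O, bond orders sum to 2 (valence 2) → 0 H
Totals → C:8, H:8, N:2, O:3.

C8H8N2O3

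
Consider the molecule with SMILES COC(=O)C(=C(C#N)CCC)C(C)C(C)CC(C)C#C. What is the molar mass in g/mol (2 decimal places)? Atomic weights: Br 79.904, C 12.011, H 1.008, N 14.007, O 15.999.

First, the molecular formula is C17H25NO2 (counting implicit H from valence).
  C: 17 × 12.011 = 204.187
  H: 25 × 1.008 = 25.200
  N: 1 × 14.007 = 14.007
  O: 2 × 15.999 = 31.998
Sum: 17×12.011 + 25×1.008 + 1×14.007 + 2×15.999 = 275.392 → 275.39 g/mol.

275.39 g/mol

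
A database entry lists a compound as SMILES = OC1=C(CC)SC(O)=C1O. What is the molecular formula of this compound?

Walk through each heavy atom and fill implicit hydrogens from standard valence (C 4, N 3, O 2, S 2, halogen 1):
  atom 1: O, bond orders sum to 1 (valence 2) → 1 H
  atom 2: C, bond orders sum to 4 (valence 4) → 0 H
  atom 3: C, bond orders sum to 4 (valence 4) → 0 H
  atom 4: C, bond orders sum to 2 (valence 4) → 2 H
  atom 5: C, bond orders sum to 1 (valence 4) → 3 H
  atom 6: S, bond orders sum to 2 (valence 2) → 0 H
  atom 7: C, bond orders sum to 4 (valence 4) → 0 H
  atom 8: O, bond orders sum to 1 (valence 2) → 1 H
  atom 9: C, bond orders sum to 4 (valence 4) → 0 H
  atom 10: O, bond orders sum to 1 (valence 2) → 1 H
Totals → C:6, H:8, O:3, S:1.
In Hill order: C6H8O3S.

C6H8O3S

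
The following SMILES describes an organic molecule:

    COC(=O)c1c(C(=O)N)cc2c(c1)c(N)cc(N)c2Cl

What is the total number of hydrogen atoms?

12

Walk through each heavy atom and fill implicit hydrogens from standard valence (C 4, N 3, O 2, S 2, halogen 1); for lowercase aromatic atoms, an aromatic c carries 1 H when it has two neighbours and 0 H with three, and aromatic n carries 0 H:
  atom 1: C, bond orders sum to 1 (valence 4) → 3 H
  atom 2: O, bond orders sum to 2 (valence 2) → 0 H
  atom 3: C, bond orders sum to 4 (valence 4) → 0 H
  atom 4: O, bond orders sum to 2 (valence 2) → 0 H
  atom 5: aromatic c, 3 neighbours → 0 H
  atom 6: aromatic c, 3 neighbours → 0 H
  atom 7: C, bond orders sum to 4 (valence 4) → 0 H
  atom 8: O, bond orders sum to 2 (valence 2) → 0 H
  atom 9: N, bond orders sum to 1 (valence 3) → 2 H
  atom 10: aromatic c, 2 neighbours → 1 H
  atom 11: aromatic c, 3 neighbours → 0 H
  atom 12: aromatic c, 3 neighbours → 0 H
  atom 13: aromatic c, 2 neighbours → 1 H
  atom 14: aromatic c, 3 neighbours → 0 H
  atom 15: N, bond orders sum to 1 (valence 3) → 2 H
  atom 16: aromatic c, 2 neighbours → 1 H
  atom 17: aromatic c, 3 neighbours → 0 H
  atom 18: N, bond orders sum to 1 (valence 3) → 2 H
  atom 19: aromatic c, 3 neighbours → 0 H
  atom 20: Cl (halogen, monovalent) → 0 H
Total hydrogens: 12.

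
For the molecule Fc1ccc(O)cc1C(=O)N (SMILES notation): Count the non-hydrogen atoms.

Every atom symbol written in the SMILES (organic subset) is one heavy atom; implicit H are not written.
Heavy atoms by element → C:7, F:1, N:1, O:2.
Total: 11.

11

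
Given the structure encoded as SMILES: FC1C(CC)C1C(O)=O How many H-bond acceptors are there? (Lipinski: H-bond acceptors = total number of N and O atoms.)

2

N atoms: 0; O atoms: 2.
Lipinski HBA = 0 + 2 = 2.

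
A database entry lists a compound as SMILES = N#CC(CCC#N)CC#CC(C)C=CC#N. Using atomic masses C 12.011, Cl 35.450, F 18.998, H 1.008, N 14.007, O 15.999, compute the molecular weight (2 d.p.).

211.27 g/mol

First, the molecular formula is C13H13N3 (counting implicit H from valence).
  C: 13 × 12.011 = 156.143
  H: 13 × 1.008 = 13.104
  N: 3 × 14.007 = 42.021
Sum: 13×12.011 + 13×1.008 + 3×14.007 = 211.268 → 211.27 g/mol.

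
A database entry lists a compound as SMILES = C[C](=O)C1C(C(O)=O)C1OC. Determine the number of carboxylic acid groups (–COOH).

The carboxylic acid motif appears at heavy-atom position 6 in the SMILES.
Other groups present: 1 ether, 1 ketone.
Carboxylic acid count: 1.

1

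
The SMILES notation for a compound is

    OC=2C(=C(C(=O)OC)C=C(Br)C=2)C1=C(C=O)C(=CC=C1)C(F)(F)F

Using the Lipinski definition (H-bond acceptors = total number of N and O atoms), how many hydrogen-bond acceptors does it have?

N atoms: 0; O atoms: 4.
Lipinski HBA = 0 + 4 = 4.

4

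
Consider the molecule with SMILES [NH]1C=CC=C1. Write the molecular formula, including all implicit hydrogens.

C4H5N

Walk through each heavy atom and fill implicit hydrogens from standard valence (C 4, N 3, O 2, S 2, halogen 1):
  atom 1: N with explicit H count 1
  atom 2: C, bond orders sum to 3 (valence 4) → 1 H
  atom 3: C, bond orders sum to 3 (valence 4) → 1 H
  atom 4: C, bond orders sum to 3 (valence 4) → 1 H
  atom 5: C, bond orders sum to 3 (valence 4) → 1 H
Totals → C:4, H:5, N:1.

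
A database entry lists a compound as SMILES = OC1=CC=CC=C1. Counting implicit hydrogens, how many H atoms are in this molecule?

Walk through each heavy atom and fill implicit hydrogens from standard valence (C 4, N 3, O 2, S 2, halogen 1):
  atom 1: O, bond orders sum to 1 (valence 2) → 1 H
  atom 2: C, bond orders sum to 4 (valence 4) → 0 H
  atom 3: C, bond orders sum to 3 (valence 4) → 1 H
  atom 4: C, bond orders sum to 3 (valence 4) → 1 H
  atom 5: C, bond orders sum to 3 (valence 4) → 1 H
  atom 6: C, bond orders sum to 3 (valence 4) → 1 H
  atom 7: C, bond orders sum to 3 (valence 4) → 1 H
Total hydrogens: 6.

6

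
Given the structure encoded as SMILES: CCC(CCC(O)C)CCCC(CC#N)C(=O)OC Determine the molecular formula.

Walk through each heavy atom and fill implicit hydrogens from standard valence (C 4, N 3, O 2, S 2, halogen 1):
  atom 1: C, bond orders sum to 1 (valence 4) → 3 H
  atom 2: C, bond orders sum to 2 (valence 4) → 2 H
  atom 3: C, bond orders sum to 3 (valence 4) → 1 H
  atom 4: C, bond orders sum to 2 (valence 4) → 2 H
  atom 5: C, bond orders sum to 2 (valence 4) → 2 H
  atom 6: C, bond orders sum to 3 (valence 4) → 1 H
  atom 7: O, bond orders sum to 1 (valence 2) → 1 H
  atom 8: C, bond orders sum to 1 (valence 4) → 3 H
  atom 9: C, bond orders sum to 2 (valence 4) → 2 H
  atom 10: C, bond orders sum to 2 (valence 4) → 2 H
  atom 11: C, bond orders sum to 2 (valence 4) → 2 H
  atom 12: C, bond orders sum to 3 (valence 4) → 1 H
  atom 13: C, bond orders sum to 2 (valence 4) → 2 H
  atom 14: C, bond orders sum to 4 (valence 4) → 0 H
  atom 15: N, bond orders sum to 3 (valence 3) → 0 H
  atom 16: C, bond orders sum to 4 (valence 4) → 0 H
  atom 17: O, bond orders sum to 2 (valence 2) → 0 H
  atom 18: O, bond orders sum to 2 (valence 2) → 0 H
  atom 19: C, bond orders sum to 1 (valence 4) → 3 H
Totals → C:15, H:27, N:1, O:3.

C15H27NO3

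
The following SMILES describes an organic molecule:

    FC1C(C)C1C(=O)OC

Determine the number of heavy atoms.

Every atom symbol written in the SMILES (organic subset) is one heavy atom; implicit H are not written.
Heavy atoms by element → C:6, F:1, O:2.
Total: 9.

9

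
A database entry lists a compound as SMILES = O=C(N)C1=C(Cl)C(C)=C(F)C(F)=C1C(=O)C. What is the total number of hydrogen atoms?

Walk through each heavy atom and fill implicit hydrogens from standard valence (C 4, N 3, O 2, S 2, halogen 1):
  atom 1: O, bond orders sum to 2 (valence 2) → 0 H
  atom 2: C, bond orders sum to 4 (valence 4) → 0 H
  atom 3: N, bond orders sum to 1 (valence 3) → 2 H
  atom 4: C, bond orders sum to 4 (valence 4) → 0 H
  atom 5: C, bond orders sum to 4 (valence 4) → 0 H
  atom 6: Cl (halogen, monovalent) → 0 H
  atom 7: C, bond orders sum to 4 (valence 4) → 0 H
  atom 8: C, bond orders sum to 1 (valence 4) → 3 H
  atom 9: C, bond orders sum to 4 (valence 4) → 0 H
  atom 10: F (halogen, monovalent) → 0 H
  atom 11: C, bond orders sum to 4 (valence 4) → 0 H
  atom 12: F (halogen, monovalent) → 0 H
  atom 13: C, bond orders sum to 4 (valence 4) → 0 H
  atom 14: C, bond orders sum to 4 (valence 4) → 0 H
  atom 15: O, bond orders sum to 2 (valence 2) → 0 H
  atom 16: C, bond orders sum to 1 (valence 4) → 3 H
Total hydrogens: 8.

8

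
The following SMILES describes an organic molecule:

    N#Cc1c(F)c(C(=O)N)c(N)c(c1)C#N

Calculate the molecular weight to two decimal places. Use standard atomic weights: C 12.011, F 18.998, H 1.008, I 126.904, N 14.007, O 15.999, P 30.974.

204.16 g/mol

First, the molecular formula is C9H5FN4O (counting implicit H from valence).
  C: 9 × 12.011 = 108.099
  F: 1 × 18.998 = 18.998
  H: 5 × 1.008 = 5.040
  N: 4 × 14.007 = 56.028
  O: 1 × 15.999 = 15.999
Sum: 9×12.011 + 1×18.998 + 5×1.008 + 4×14.007 + 1×15.999 = 204.164 → 204.16 g/mol.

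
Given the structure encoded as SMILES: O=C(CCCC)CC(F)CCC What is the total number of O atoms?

1

Scan the SMILES for O atoms (remember two-letter symbols like Cl and Br are single atoms).
Oxygen count: 1.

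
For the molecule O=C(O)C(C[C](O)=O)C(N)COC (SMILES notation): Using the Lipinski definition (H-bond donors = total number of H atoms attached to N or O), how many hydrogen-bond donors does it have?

4

Donors: find every N or O and count the H atoms it carries.
  atom 1 (O): bond orders sum to 2 → 0 H
  atom 3 (O): bond orders sum to 1 → 1 H
  atom 7 (O): bond orders sum to 1 → 1 H
  atom 8 (O): bond orders sum to 2 → 0 H
  atom 10 (N): bond orders sum to 1 → 2 H
  atom 12 (O): bond orders sum to 2 → 0 H
Lipinski HBD = 4.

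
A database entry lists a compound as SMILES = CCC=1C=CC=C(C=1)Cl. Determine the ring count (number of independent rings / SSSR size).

In SMILES, each pair of matching ring-closure digits denotes one ring-closing bond; the number of such bonds equals the number of independent rings.
Ring-closure bonds here: 1.

1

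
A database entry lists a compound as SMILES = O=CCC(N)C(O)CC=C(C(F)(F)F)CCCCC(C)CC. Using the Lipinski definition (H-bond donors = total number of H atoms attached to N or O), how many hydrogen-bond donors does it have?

Donors: find every N or O and count the H atoms it carries.
  atom 1 (O): bond orders sum to 2 → 0 H
  atom 5 (N): bond orders sum to 1 → 2 H
  atom 7 (O): bond orders sum to 1 → 1 H
Lipinski HBD = 3.

3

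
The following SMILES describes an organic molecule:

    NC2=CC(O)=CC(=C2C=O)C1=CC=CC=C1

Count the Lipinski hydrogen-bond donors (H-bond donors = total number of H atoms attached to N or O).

Donors: find every N or O and count the H atoms it carries.
  atom 1 (N): bond orders sum to 1 → 2 H
  atom 5 (O): bond orders sum to 1 → 1 H
  atom 10 (O): bond orders sum to 2 → 0 H
Lipinski HBD = 3.

3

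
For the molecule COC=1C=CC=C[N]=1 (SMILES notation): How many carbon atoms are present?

6

Count every carbon token in the SMILES (each C, including those in ring-closure positions and inside branches).
Carbon count: 6.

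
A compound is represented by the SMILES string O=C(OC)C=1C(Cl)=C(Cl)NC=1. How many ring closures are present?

In SMILES, each pair of matching ring-closure digits denotes one ring-closing bond; the number of such bonds equals the number of independent rings.
Ring-closure bonds here: 1.

1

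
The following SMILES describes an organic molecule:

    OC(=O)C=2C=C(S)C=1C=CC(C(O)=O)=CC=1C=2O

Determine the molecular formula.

C12H8O5S

Walk through each heavy atom and fill implicit hydrogens from standard valence (C 4, N 3, O 2, S 2, halogen 1):
  atom 1: O, bond orders sum to 1 (valence 2) → 1 H
  atom 2: C, bond orders sum to 4 (valence 4) → 0 H
  atom 3: O, bond orders sum to 2 (valence 2) → 0 H
  atom 4: C, bond orders sum to 4 (valence 4) → 0 H
  atom 5: C, bond orders sum to 3 (valence 4) → 1 H
  atom 6: C, bond orders sum to 4 (valence 4) → 0 H
  atom 7: S, bond orders sum to 1 (valence 2) → 1 H
  atom 8: C, bond orders sum to 4 (valence 4) → 0 H
  atom 9: C, bond orders sum to 3 (valence 4) → 1 H
  atom 10: C, bond orders sum to 3 (valence 4) → 1 H
  atom 11: C, bond orders sum to 4 (valence 4) → 0 H
  atom 12: C, bond orders sum to 4 (valence 4) → 0 H
  atom 13: O, bond orders sum to 1 (valence 2) → 1 H
  atom 14: O, bond orders sum to 2 (valence 2) → 0 H
  atom 15: C, bond orders sum to 3 (valence 4) → 1 H
  atom 16: C, bond orders sum to 4 (valence 4) → 0 H
  atom 17: C, bond orders sum to 4 (valence 4) → 0 H
  atom 18: O, bond orders sum to 1 (valence 2) → 1 H
Totals → C:12, H:8, O:5, S:1.
In Hill order: C12H8O5S.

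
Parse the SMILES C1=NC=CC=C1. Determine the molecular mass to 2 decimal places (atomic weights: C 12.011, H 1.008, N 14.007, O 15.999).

First, the molecular formula is C5H5N (counting implicit H from valence).
  C: 5 × 12.011 = 60.055
  H: 5 × 1.008 = 5.040
  N: 1 × 14.007 = 14.007
Sum: 5×12.011 + 5×1.008 + 1×14.007 = 79.102 → 79.10 g/mol.

79.10 g/mol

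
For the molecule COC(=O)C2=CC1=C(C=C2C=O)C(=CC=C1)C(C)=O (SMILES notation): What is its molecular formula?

C15H12O4

Walk through each heavy atom and fill implicit hydrogens from standard valence (C 4, N 3, O 2, S 2, halogen 1):
  atom 1: C, bond orders sum to 1 (valence 4) → 3 H
  atom 2: O, bond orders sum to 2 (valence 2) → 0 H
  atom 3: C, bond orders sum to 4 (valence 4) → 0 H
  atom 4: O, bond orders sum to 2 (valence 2) → 0 H
  atom 5: C, bond orders sum to 4 (valence 4) → 0 H
  atom 6: C, bond orders sum to 3 (valence 4) → 1 H
  atom 7: C, bond orders sum to 4 (valence 4) → 0 H
  atom 8: C, bond orders sum to 4 (valence 4) → 0 H
  atom 9: C, bond orders sum to 3 (valence 4) → 1 H
  atom 10: C, bond orders sum to 4 (valence 4) → 0 H
  atom 11: C, bond orders sum to 3 (valence 4) → 1 H
  atom 12: O, bond orders sum to 2 (valence 2) → 0 H
  atom 13: C, bond orders sum to 4 (valence 4) → 0 H
  atom 14: C, bond orders sum to 3 (valence 4) → 1 H
  atom 15: C, bond orders sum to 3 (valence 4) → 1 H
  atom 16: C, bond orders sum to 3 (valence 4) → 1 H
  atom 17: C, bond orders sum to 4 (valence 4) → 0 H
  atom 18: C, bond orders sum to 1 (valence 4) → 3 H
  atom 19: O, bond orders sum to 2 (valence 2) → 0 H
Totals → C:15, H:12, O:4.
In Hill order: C15H12O4.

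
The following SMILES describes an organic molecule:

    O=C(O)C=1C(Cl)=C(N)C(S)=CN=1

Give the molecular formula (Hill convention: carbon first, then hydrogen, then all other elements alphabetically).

Walk through each heavy atom and fill implicit hydrogens from standard valence (C 4, N 3, O 2, S 2, halogen 1):
  atom 1: O, bond orders sum to 2 (valence 2) → 0 H
  atom 2: C, bond orders sum to 4 (valence 4) → 0 H
  atom 3: O, bond orders sum to 1 (valence 2) → 1 H
  atom 4: C, bond orders sum to 4 (valence 4) → 0 H
  atom 5: C, bond orders sum to 4 (valence 4) → 0 H
  atom 6: Cl (halogen, monovalent) → 0 H
  atom 7: C, bond orders sum to 4 (valence 4) → 0 H
  atom 8: N, bond orders sum to 1 (valence 3) → 2 H
  atom 9: C, bond orders sum to 4 (valence 4) → 0 H
  atom 10: S, bond orders sum to 1 (valence 2) → 1 H
  atom 11: C, bond orders sum to 3 (valence 4) → 1 H
  atom 12: N, bond orders sum to 3 (valence 3) → 0 H
Totals → C:6, H:5, Cl:1, N:2, O:2, S:1.

C6H5ClN2O2S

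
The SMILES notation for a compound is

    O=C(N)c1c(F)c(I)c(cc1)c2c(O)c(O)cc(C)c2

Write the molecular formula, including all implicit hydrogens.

C14H11FINO3

Walk through each heavy atom and fill implicit hydrogens from standard valence (C 4, N 3, O 2, S 2, halogen 1); for lowercase aromatic atoms, an aromatic c carries 1 H when it has two neighbours and 0 H with three, and aromatic n carries 0 H:
  atom 1: O, bond orders sum to 2 (valence 2) → 0 H
  atom 2: C, bond orders sum to 4 (valence 4) → 0 H
  atom 3: N, bond orders sum to 1 (valence 3) → 2 H
  atom 4: aromatic c, 3 neighbours → 0 H
  atom 5: aromatic c, 3 neighbours → 0 H
  atom 6: F (halogen, monovalent) → 0 H
  atom 7: aromatic c, 3 neighbours → 0 H
  atom 8: I (halogen, monovalent) → 0 H
  atom 9: aromatic c, 3 neighbours → 0 H
  atom 10: aromatic c, 2 neighbours → 1 H
  atom 11: aromatic c, 2 neighbours → 1 H
  atom 12: aromatic c, 3 neighbours → 0 H
  atom 13: aromatic c, 3 neighbours → 0 H
  atom 14: O, bond orders sum to 1 (valence 2) → 1 H
  atom 15: aromatic c, 3 neighbours → 0 H
  atom 16: O, bond orders sum to 1 (valence 2) → 1 H
  atom 17: aromatic c, 2 neighbours → 1 H
  atom 18: aromatic c, 3 neighbours → 0 H
  atom 19: C, bond orders sum to 1 (valence 4) → 3 H
  atom 20: aromatic c, 2 neighbours → 1 H
Totals → C:14, H:11, F:1, I:1, N:1, O:3.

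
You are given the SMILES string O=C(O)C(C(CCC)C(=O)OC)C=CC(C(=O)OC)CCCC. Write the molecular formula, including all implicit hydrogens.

C17H28O6

Walk through each heavy atom and fill implicit hydrogens from standard valence (C 4, N 3, O 2, S 2, halogen 1):
  atom 1: O, bond orders sum to 2 (valence 2) → 0 H
  atom 2: C, bond orders sum to 4 (valence 4) → 0 H
  atom 3: O, bond orders sum to 1 (valence 2) → 1 H
  atom 4: C, bond orders sum to 3 (valence 4) → 1 H
  atom 5: C, bond orders sum to 3 (valence 4) → 1 H
  atom 6: C, bond orders sum to 2 (valence 4) → 2 H
  atom 7: C, bond orders sum to 2 (valence 4) → 2 H
  atom 8: C, bond orders sum to 1 (valence 4) → 3 H
  atom 9: C, bond orders sum to 4 (valence 4) → 0 H
  atom 10: O, bond orders sum to 2 (valence 2) → 0 H
  atom 11: O, bond orders sum to 2 (valence 2) → 0 H
  atom 12: C, bond orders sum to 1 (valence 4) → 3 H
  atom 13: C, bond orders sum to 3 (valence 4) → 1 H
  atom 14: C, bond orders sum to 3 (valence 4) → 1 H
  atom 15: C, bond orders sum to 3 (valence 4) → 1 H
  atom 16: C, bond orders sum to 4 (valence 4) → 0 H
  atom 17: O, bond orders sum to 2 (valence 2) → 0 H
  atom 18: O, bond orders sum to 2 (valence 2) → 0 H
  atom 19: C, bond orders sum to 1 (valence 4) → 3 H
  atom 20: C, bond orders sum to 2 (valence 4) → 2 H
  atom 21: C, bond orders sum to 2 (valence 4) → 2 H
  atom 22: C, bond orders sum to 2 (valence 4) → 2 H
  atom 23: C, bond orders sum to 1 (valence 4) → 3 H
Totals → C:17, H:28, O:6.
In Hill order: C17H28O6.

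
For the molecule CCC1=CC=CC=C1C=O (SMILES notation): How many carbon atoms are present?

9

Count every carbon token in the SMILES (each C, including those in ring-closure positions and inside branches).
Carbon count: 9.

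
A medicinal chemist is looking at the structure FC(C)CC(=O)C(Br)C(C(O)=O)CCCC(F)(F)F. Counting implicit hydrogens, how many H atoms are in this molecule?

Walk through each heavy atom and fill implicit hydrogens from standard valence (C 4, N 3, O 2, S 2, halogen 1):
  atom 1: F (halogen, monovalent) → 0 H
  atom 2: C, bond orders sum to 3 (valence 4) → 1 H
  atom 3: C, bond orders sum to 1 (valence 4) → 3 H
  atom 4: C, bond orders sum to 2 (valence 4) → 2 H
  atom 5: C, bond orders sum to 4 (valence 4) → 0 H
  atom 6: O, bond orders sum to 2 (valence 2) → 0 H
  atom 7: C, bond orders sum to 3 (valence 4) → 1 H
  atom 8: Br (halogen, monovalent) → 0 H
  atom 9: C, bond orders sum to 3 (valence 4) → 1 H
  atom 10: C, bond orders sum to 4 (valence 4) → 0 H
  atom 11: O, bond orders sum to 1 (valence 2) → 1 H
  atom 12: O, bond orders sum to 2 (valence 2) → 0 H
  atom 13: C, bond orders sum to 2 (valence 4) → 2 H
  atom 14: C, bond orders sum to 2 (valence 4) → 2 H
  atom 15: C, bond orders sum to 2 (valence 4) → 2 H
  atom 16: C, bond orders sum to 4 (valence 4) → 0 H
  atom 17: F (halogen, monovalent) → 0 H
  atom 18: F (halogen, monovalent) → 0 H
  atom 19: F (halogen, monovalent) → 0 H
Total hydrogens: 15.

15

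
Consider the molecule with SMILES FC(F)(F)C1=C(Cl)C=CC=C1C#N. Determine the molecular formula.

Walk through each heavy atom and fill implicit hydrogens from standard valence (C 4, N 3, O 2, S 2, halogen 1):
  atom 1: F (halogen, monovalent) → 0 H
  atom 2: C, bond orders sum to 4 (valence 4) → 0 H
  atom 3: F (halogen, monovalent) → 0 H
  atom 4: F (halogen, monovalent) → 0 H
  atom 5: C, bond orders sum to 4 (valence 4) → 0 H
  atom 6: C, bond orders sum to 4 (valence 4) → 0 H
  atom 7: Cl (halogen, monovalent) → 0 H
  atom 8: C, bond orders sum to 3 (valence 4) → 1 H
  atom 9: C, bond orders sum to 3 (valence 4) → 1 H
  atom 10: C, bond orders sum to 3 (valence 4) → 1 H
  atom 11: C, bond orders sum to 4 (valence 4) → 0 H
  atom 12: C, bond orders sum to 4 (valence 4) → 0 H
  atom 13: N, bond orders sum to 3 (valence 3) → 0 H
Totals → C:8, H:3, Cl:1, F:3, N:1.
In Hill order: C8H3ClF3N.

C8H3ClF3N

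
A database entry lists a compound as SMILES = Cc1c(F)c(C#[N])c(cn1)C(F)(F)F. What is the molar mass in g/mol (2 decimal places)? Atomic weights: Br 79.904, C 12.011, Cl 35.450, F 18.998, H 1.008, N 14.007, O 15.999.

204.13 g/mol

First, the molecular formula is C8H4F4N2 (counting implicit H from valence).
  C: 8 × 12.011 = 96.088
  F: 4 × 18.998 = 75.992
  H: 4 × 1.008 = 4.032
  N: 2 × 14.007 = 28.014
Sum: 8×12.011 + 4×18.998 + 4×1.008 + 2×14.007 = 204.126 → 204.13 g/mol.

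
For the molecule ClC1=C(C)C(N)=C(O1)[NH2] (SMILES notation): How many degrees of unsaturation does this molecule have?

3

Degree of unsaturation = (number of rings) + (number of π bonds).
Ring closures in the SMILES: 1.
π bonds: 2 double bonds (each 1 DoU) → 2 DoU from unsaturation.
Total DoU = 1 + 2 = 3.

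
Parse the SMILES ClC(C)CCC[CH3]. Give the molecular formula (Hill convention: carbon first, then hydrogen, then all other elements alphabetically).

Walk through each heavy atom and fill implicit hydrogens from standard valence (C 4, N 3, O 2, S 2, halogen 1):
  atom 1: Cl (halogen, monovalent) → 0 H
  atom 2: C, bond orders sum to 3 (valence 4) → 1 H
  atom 3: C, bond orders sum to 1 (valence 4) → 3 H
  atom 4: C, bond orders sum to 2 (valence 4) → 2 H
  atom 5: C, bond orders sum to 2 (valence 4) → 2 H
  atom 6: C, bond orders sum to 2 (valence 4) → 2 H
  atom 7: C with explicit H count 3
Totals → C:6, H:13, Cl:1.

C6H13Cl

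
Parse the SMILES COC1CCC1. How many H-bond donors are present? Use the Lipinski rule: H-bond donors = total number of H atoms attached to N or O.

Donors: find every N or O and count the H atoms it carries.
  atom 2 (O): bond orders sum to 2 → 0 H
Lipinski HBD = 0.

0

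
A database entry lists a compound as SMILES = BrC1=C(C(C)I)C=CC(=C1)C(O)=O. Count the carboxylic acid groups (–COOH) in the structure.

1

The carboxylic acid motif appears at heavy-atom position 11 in the SMILES.
Carboxylic acid count: 1.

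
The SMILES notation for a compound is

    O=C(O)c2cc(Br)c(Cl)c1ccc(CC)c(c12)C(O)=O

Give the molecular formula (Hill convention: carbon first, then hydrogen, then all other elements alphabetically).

Walk through each heavy atom and fill implicit hydrogens from standard valence (C 4, N 3, O 2, S 2, halogen 1); for lowercase aromatic atoms, an aromatic c carries 1 H when it has two neighbours and 0 H with three, and aromatic n carries 0 H:
  atom 1: O, bond orders sum to 2 (valence 2) → 0 H
  atom 2: C, bond orders sum to 4 (valence 4) → 0 H
  atom 3: O, bond orders sum to 1 (valence 2) → 1 H
  atom 4: aromatic c, 3 neighbours → 0 H
  atom 5: aromatic c, 2 neighbours → 1 H
  atom 6: aromatic c, 3 neighbours → 0 H
  atom 7: Br (halogen, monovalent) → 0 H
  atom 8: aromatic c, 3 neighbours → 0 H
  atom 9: Cl (halogen, monovalent) → 0 H
  atom 10: aromatic c, 3 neighbours → 0 H
  atom 11: aromatic c, 2 neighbours → 1 H
  atom 12: aromatic c, 2 neighbours → 1 H
  atom 13: aromatic c, 3 neighbours → 0 H
  atom 14: C, bond orders sum to 2 (valence 4) → 2 H
  atom 15: C, bond orders sum to 1 (valence 4) → 3 H
  atom 16: aromatic c, 3 neighbours → 0 H
  atom 17: aromatic c, 3 neighbours → 0 H
  atom 18: C, bond orders sum to 4 (valence 4) → 0 H
  atom 19: O, bond orders sum to 1 (valence 2) → 1 H
  atom 20: O, bond orders sum to 2 (valence 2) → 0 H
Totals → C:14, H:10, Br:1, Cl:1, O:4.
In Hill order: C14H10BrClO4.

C14H10BrClO4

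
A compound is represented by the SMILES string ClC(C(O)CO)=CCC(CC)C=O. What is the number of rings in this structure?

In SMILES, each pair of matching ring-closure digits denotes one ring-closing bond; the number of such bonds equals the number of independent rings.
Ring-closure bonds here: 0.

0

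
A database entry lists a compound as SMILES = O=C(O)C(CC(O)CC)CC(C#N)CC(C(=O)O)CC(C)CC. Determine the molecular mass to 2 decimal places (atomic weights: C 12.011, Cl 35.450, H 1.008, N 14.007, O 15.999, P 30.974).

First, the molecular formula is C17H29NO5 (counting implicit H from valence).
  C: 17 × 12.011 = 204.187
  H: 29 × 1.008 = 29.232
  N: 1 × 14.007 = 14.007
  O: 5 × 15.999 = 79.995
Sum: 17×12.011 + 29×1.008 + 1×14.007 + 5×15.999 = 327.421 → 327.42 g/mol.

327.42 g/mol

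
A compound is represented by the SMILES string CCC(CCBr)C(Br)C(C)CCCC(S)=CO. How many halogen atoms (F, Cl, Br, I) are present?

2

Halogen atoms appear at heavy-atom positions 6, 8 (2×Br).
Other groups present: 1 alkene, 1 hydroxyl, 1 thiol.
Halogen count: 2.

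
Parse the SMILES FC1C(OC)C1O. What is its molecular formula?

Walk through each heavy atom and fill implicit hydrogens from standard valence (C 4, N 3, O 2, S 2, halogen 1):
  atom 1: F (halogen, monovalent) → 0 H
  atom 2: C, bond orders sum to 3 (valence 4) → 1 H
  atom 3: C, bond orders sum to 3 (valence 4) → 1 H
  atom 4: O, bond orders sum to 2 (valence 2) → 0 H
  atom 5: C, bond orders sum to 1 (valence 4) → 3 H
  atom 6: C, bond orders sum to 3 (valence 4) → 1 H
  atom 7: O, bond orders sum to 1 (valence 2) → 1 H
Totals → C:4, H:7, F:1, O:2.
In Hill order: C4H7FO2.

C4H7FO2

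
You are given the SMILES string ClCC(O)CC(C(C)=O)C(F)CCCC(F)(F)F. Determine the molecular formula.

Walk through each heavy atom and fill implicit hydrogens from standard valence (C 4, N 3, O 2, S 2, halogen 1):
  atom 1: Cl (halogen, monovalent) → 0 H
  atom 2: C, bond orders sum to 2 (valence 4) → 2 H
  atom 3: C, bond orders sum to 3 (valence 4) → 1 H
  atom 4: O, bond orders sum to 1 (valence 2) → 1 H
  atom 5: C, bond orders sum to 2 (valence 4) → 2 H
  atom 6: C, bond orders sum to 3 (valence 4) → 1 H
  atom 7: C, bond orders sum to 4 (valence 4) → 0 H
  atom 8: C, bond orders sum to 1 (valence 4) → 3 H
  atom 9: O, bond orders sum to 2 (valence 2) → 0 H
  atom 10: C, bond orders sum to 3 (valence 4) → 1 H
  atom 11: F (halogen, monovalent) → 0 H
  atom 12: C, bond orders sum to 2 (valence 4) → 2 H
  atom 13: C, bond orders sum to 2 (valence 4) → 2 H
  atom 14: C, bond orders sum to 2 (valence 4) → 2 H
  atom 15: C, bond orders sum to 4 (valence 4) → 0 H
  atom 16: F (halogen, monovalent) → 0 H
  atom 17: F (halogen, monovalent) → 0 H
  atom 18: F (halogen, monovalent) → 0 H
Totals → C:11, H:17, Cl:1, F:4, O:2.
In Hill order: C11H17ClF4O2.

C11H17ClF4O2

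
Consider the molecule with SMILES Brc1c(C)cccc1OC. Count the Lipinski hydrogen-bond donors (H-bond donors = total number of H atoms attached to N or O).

0

Donors: find every N or O and count the H atoms it carries.
  atom 9 (O): bond orders sum to 2 → 0 H
Lipinski HBD = 0.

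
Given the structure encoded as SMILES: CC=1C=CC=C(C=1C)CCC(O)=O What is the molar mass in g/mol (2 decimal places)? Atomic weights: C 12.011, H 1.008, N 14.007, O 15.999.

First, the molecular formula is C11H14O2 (counting implicit H from valence).
  C: 11 × 12.011 = 132.121
  H: 14 × 1.008 = 14.112
  O: 2 × 15.999 = 31.998
Sum: 11×12.011 + 14×1.008 + 2×15.999 = 178.231 → 178.23 g/mol.

178.23 g/mol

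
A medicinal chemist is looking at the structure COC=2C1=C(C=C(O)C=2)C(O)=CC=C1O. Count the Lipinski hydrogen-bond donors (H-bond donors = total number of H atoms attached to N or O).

Donors: find every N or O and count the H atoms it carries.
  atom 2 (O): bond orders sum to 2 → 0 H
  atom 8 (O): bond orders sum to 1 → 1 H
  atom 11 (O): bond orders sum to 1 → 1 H
  atom 15 (O): bond orders sum to 1 → 1 H
Lipinski HBD = 3.

3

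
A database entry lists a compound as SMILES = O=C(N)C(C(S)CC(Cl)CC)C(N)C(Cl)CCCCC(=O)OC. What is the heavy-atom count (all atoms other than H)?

23

Every atom symbol written in the SMILES (organic subset) is one heavy atom; implicit H are not written.
Heavy atoms by element → C:15, Cl:2, N:2, O:3, S:1.
Total: 23.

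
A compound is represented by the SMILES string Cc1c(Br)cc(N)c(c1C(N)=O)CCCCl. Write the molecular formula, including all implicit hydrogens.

Walk through each heavy atom and fill implicit hydrogens from standard valence (C 4, N 3, O 2, S 2, halogen 1); for lowercase aromatic atoms, an aromatic c carries 1 H when it has two neighbours and 0 H with three, and aromatic n carries 0 H:
  atom 1: C, bond orders sum to 1 (valence 4) → 3 H
  atom 2: aromatic c, 3 neighbours → 0 H
  atom 3: aromatic c, 3 neighbours → 0 H
  atom 4: Br (halogen, monovalent) → 0 H
  atom 5: aromatic c, 2 neighbours → 1 H
  atom 6: aromatic c, 3 neighbours → 0 H
  atom 7: N, bond orders sum to 1 (valence 3) → 2 H
  atom 8: aromatic c, 3 neighbours → 0 H
  atom 9: aromatic c, 3 neighbours → 0 H
  atom 10: C, bond orders sum to 4 (valence 4) → 0 H
  atom 11: N, bond orders sum to 1 (valence 3) → 2 H
  atom 12: O, bond orders sum to 2 (valence 2) → 0 H
  atom 13: C, bond orders sum to 2 (valence 4) → 2 H
  atom 14: C, bond orders sum to 2 (valence 4) → 2 H
  atom 15: C, bond orders sum to 2 (valence 4) → 2 H
  atom 16: Cl (halogen, monovalent) → 0 H
Totals → C:11, H:14, Br:1, Cl:1, N:2, O:1.
In Hill order: C11H14BrClN2O.

C11H14BrClN2O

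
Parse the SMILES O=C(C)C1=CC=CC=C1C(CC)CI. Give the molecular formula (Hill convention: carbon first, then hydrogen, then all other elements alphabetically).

C12H15IO

Walk through each heavy atom and fill implicit hydrogens from standard valence (C 4, N 3, O 2, S 2, halogen 1):
  atom 1: O, bond orders sum to 2 (valence 2) → 0 H
  atom 2: C, bond orders sum to 4 (valence 4) → 0 H
  atom 3: C, bond orders sum to 1 (valence 4) → 3 H
  atom 4: C, bond orders sum to 4 (valence 4) → 0 H
  atom 5: C, bond orders sum to 3 (valence 4) → 1 H
  atom 6: C, bond orders sum to 3 (valence 4) → 1 H
  atom 7: C, bond orders sum to 3 (valence 4) → 1 H
  atom 8: C, bond orders sum to 3 (valence 4) → 1 H
  atom 9: C, bond orders sum to 4 (valence 4) → 0 H
  atom 10: C, bond orders sum to 3 (valence 4) → 1 H
  atom 11: C, bond orders sum to 2 (valence 4) → 2 H
  atom 12: C, bond orders sum to 1 (valence 4) → 3 H
  atom 13: C, bond orders sum to 2 (valence 4) → 2 H
  atom 14: I (halogen, monovalent) → 0 H
Totals → C:12, H:15, I:1, O:1.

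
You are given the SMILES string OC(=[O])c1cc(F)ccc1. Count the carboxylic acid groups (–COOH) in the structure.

The carboxylic acid motif appears at heavy-atom position 2 in the SMILES.
Carboxylic acid count: 1.

1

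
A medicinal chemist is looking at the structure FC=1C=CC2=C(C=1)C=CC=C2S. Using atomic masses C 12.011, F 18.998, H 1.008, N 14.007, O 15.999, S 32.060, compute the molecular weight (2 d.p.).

178.22 g/mol

First, the molecular formula is C10H7FS (counting implicit H from valence).
  C: 10 × 12.011 = 120.110
  F: 1 × 18.998 = 18.998
  H: 7 × 1.008 = 7.056
  S: 1 × 32.060 = 32.060
Sum: 10×12.011 + 1×18.998 + 7×1.008 + 1×32.060 = 178.224 → 178.22 g/mol.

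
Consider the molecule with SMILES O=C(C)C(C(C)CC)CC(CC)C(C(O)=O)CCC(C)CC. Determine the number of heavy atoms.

Every atom symbol written in the SMILES (organic subset) is one heavy atom; implicit H are not written.
Heavy atoms by element → C:19, O:3.
Total: 22.

22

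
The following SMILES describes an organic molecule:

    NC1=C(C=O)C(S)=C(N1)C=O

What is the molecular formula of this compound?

C6H6N2O2S

Walk through each heavy atom and fill implicit hydrogens from standard valence (C 4, N 3, O 2, S 2, halogen 1):
  atom 1: N, bond orders sum to 1 (valence 3) → 2 H
  atom 2: C, bond orders sum to 4 (valence 4) → 0 H
  atom 3: C, bond orders sum to 4 (valence 4) → 0 H
  atom 4: C, bond orders sum to 3 (valence 4) → 1 H
  atom 5: O, bond orders sum to 2 (valence 2) → 0 H
  atom 6: C, bond orders sum to 4 (valence 4) → 0 H
  atom 7: S, bond orders sum to 1 (valence 2) → 1 H
  atom 8: C, bond orders sum to 4 (valence 4) → 0 H
  atom 9: N, bond orders sum to 2 (valence 3) → 1 H
  atom 10: C, bond orders sum to 3 (valence 4) → 1 H
  atom 11: O, bond orders sum to 2 (valence 2) → 0 H
Totals → C:6, H:6, N:2, O:2, S:1.
In Hill order: C6H6N2O2S.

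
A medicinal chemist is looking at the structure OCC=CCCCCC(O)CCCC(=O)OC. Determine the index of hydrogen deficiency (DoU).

Degree of unsaturation = (number of rings) + (number of π bonds).
Ring closures in the SMILES: 0.
π bonds: 2 double bonds (each 1 DoU) → 2 DoU from unsaturation.
Total DoU = 0 + 2 = 2.

2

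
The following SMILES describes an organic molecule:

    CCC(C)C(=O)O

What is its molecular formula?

Walk through each heavy atom and fill implicit hydrogens from standard valence (C 4, N 3, O 2, S 2, halogen 1):
  atom 1: C, bond orders sum to 1 (valence 4) → 3 H
  atom 2: C, bond orders sum to 2 (valence 4) → 2 H
  atom 3: C, bond orders sum to 3 (valence 4) → 1 H
  atom 4: C, bond orders sum to 1 (valence 4) → 3 H
  atom 5: C, bond orders sum to 4 (valence 4) → 0 H
  atom 6: O, bond orders sum to 2 (valence 2) → 0 H
  atom 7: O, bond orders sum to 1 (valence 2) → 1 H
Totals → C:5, H:10, O:2.

C5H10O2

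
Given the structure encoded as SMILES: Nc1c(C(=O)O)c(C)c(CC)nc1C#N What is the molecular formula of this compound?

C10H11N3O2

Walk through each heavy atom and fill implicit hydrogens from standard valence (C 4, N 3, O 2, S 2, halogen 1); for lowercase aromatic atoms, an aromatic c carries 1 H when it has two neighbours and 0 H with three, and aromatic n carries 0 H:
  atom 1: N, bond orders sum to 1 (valence 3) → 2 H
  atom 2: aromatic c, 3 neighbours → 0 H
  atom 3: aromatic c, 3 neighbours → 0 H
  atom 4: C, bond orders sum to 4 (valence 4) → 0 H
  atom 5: O, bond orders sum to 2 (valence 2) → 0 H
  atom 6: O, bond orders sum to 1 (valence 2) → 1 H
  atom 7: aromatic c, 3 neighbours → 0 H
  atom 8: C, bond orders sum to 1 (valence 4) → 3 H
  atom 9: aromatic c, 3 neighbours → 0 H
  atom 10: C, bond orders sum to 2 (valence 4) → 2 H
  atom 11: C, bond orders sum to 1 (valence 4) → 3 H
  atom 12: aromatic n, 2 neighbours → 0 H
  atom 13: aromatic c, 3 neighbours → 0 H
  atom 14: C, bond orders sum to 4 (valence 4) → 0 H
  atom 15: N, bond orders sum to 3 (valence 3) → 0 H
Totals → C:10, H:11, N:3, O:2.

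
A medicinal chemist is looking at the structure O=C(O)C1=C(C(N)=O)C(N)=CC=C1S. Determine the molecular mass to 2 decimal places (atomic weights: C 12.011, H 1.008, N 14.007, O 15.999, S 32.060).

First, the molecular formula is C8H8N2O3S (counting implicit H from valence).
  C: 8 × 12.011 = 96.088
  H: 8 × 1.008 = 8.064
  N: 2 × 14.007 = 28.014
  O: 3 × 15.999 = 47.997
  S: 1 × 32.060 = 32.060
Sum: 8×12.011 + 8×1.008 + 2×14.007 + 3×15.999 + 1×32.060 = 212.223 → 212.22 g/mol.

212.22 g/mol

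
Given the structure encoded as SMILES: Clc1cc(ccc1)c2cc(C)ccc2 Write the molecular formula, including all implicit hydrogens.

Walk through each heavy atom and fill implicit hydrogens from standard valence (C 4, N 3, O 2, S 2, halogen 1); for lowercase aromatic atoms, an aromatic c carries 1 H when it has two neighbours and 0 H with three, and aromatic n carries 0 H:
  atom 1: Cl (halogen, monovalent) → 0 H
  atom 2: aromatic c, 3 neighbours → 0 H
  atom 3: aromatic c, 2 neighbours → 1 H
  atom 4: aromatic c, 3 neighbours → 0 H
  atom 5: aromatic c, 2 neighbours → 1 H
  atom 6: aromatic c, 2 neighbours → 1 H
  atom 7: aromatic c, 2 neighbours → 1 H
  atom 8: aromatic c, 3 neighbours → 0 H
  atom 9: aromatic c, 2 neighbours → 1 H
  atom 10: aromatic c, 3 neighbours → 0 H
  atom 11: C, bond orders sum to 1 (valence 4) → 3 H
  atom 12: aromatic c, 2 neighbours → 1 H
  atom 13: aromatic c, 2 neighbours → 1 H
  atom 14: aromatic c, 2 neighbours → 1 H
Totals → C:13, H:11, Cl:1.

C13H11Cl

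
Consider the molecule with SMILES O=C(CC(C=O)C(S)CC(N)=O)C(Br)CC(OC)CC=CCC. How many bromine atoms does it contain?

1

Scan the SMILES for Br atoms (remember two-letter symbols like Cl and Br are single atoms).
Bromine count: 1.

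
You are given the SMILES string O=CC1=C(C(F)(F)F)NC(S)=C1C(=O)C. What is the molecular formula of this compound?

Walk through each heavy atom and fill implicit hydrogens from standard valence (C 4, N 3, O 2, S 2, halogen 1):
  atom 1: O, bond orders sum to 2 (valence 2) → 0 H
  atom 2: C, bond orders sum to 3 (valence 4) → 1 H
  atom 3: C, bond orders sum to 4 (valence 4) → 0 H
  atom 4: C, bond orders sum to 4 (valence 4) → 0 H
  atom 5: C, bond orders sum to 4 (valence 4) → 0 H
  atom 6: F (halogen, monovalent) → 0 H
  atom 7: F (halogen, monovalent) → 0 H
  atom 8: F (halogen, monovalent) → 0 H
  atom 9: N, bond orders sum to 2 (valence 3) → 1 H
  atom 10: C, bond orders sum to 4 (valence 4) → 0 H
  atom 11: S, bond orders sum to 1 (valence 2) → 1 H
  atom 12: C, bond orders sum to 4 (valence 4) → 0 H
  atom 13: C, bond orders sum to 4 (valence 4) → 0 H
  atom 14: O, bond orders sum to 2 (valence 2) → 0 H
  atom 15: C, bond orders sum to 1 (valence 4) → 3 H
Totals → C:8, H:6, F:3, N:1, O:2, S:1.

C8H6F3NO2S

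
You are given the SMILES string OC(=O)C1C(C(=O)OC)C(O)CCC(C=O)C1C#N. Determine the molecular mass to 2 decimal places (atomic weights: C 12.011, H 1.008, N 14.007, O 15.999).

269.25 g/mol

First, the molecular formula is C12H15NO6 (counting implicit H from valence).
  C: 12 × 12.011 = 144.132
  H: 15 × 1.008 = 15.120
  N: 1 × 14.007 = 14.007
  O: 6 × 15.999 = 95.994
Sum: 12×12.011 + 15×1.008 + 1×14.007 + 6×15.999 = 269.253 → 269.25 g/mol.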